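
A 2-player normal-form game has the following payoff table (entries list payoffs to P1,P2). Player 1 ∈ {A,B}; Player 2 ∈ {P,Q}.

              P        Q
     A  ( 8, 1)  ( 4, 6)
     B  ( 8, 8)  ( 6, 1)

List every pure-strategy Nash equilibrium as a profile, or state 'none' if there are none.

NE set: (B,P)

(A,P): not NE [P2→Q gives 6>1]
(A,Q): not NE [P1→B gives 6>4]
(B,P): NE
(B,Q): not NE [P2→P gives 8>1]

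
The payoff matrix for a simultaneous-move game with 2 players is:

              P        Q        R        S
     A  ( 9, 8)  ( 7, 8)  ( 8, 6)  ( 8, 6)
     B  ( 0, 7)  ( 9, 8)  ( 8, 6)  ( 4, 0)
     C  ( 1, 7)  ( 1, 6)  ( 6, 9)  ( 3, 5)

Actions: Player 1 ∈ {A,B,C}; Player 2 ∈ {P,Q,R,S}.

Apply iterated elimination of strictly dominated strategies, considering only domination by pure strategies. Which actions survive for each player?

Remaining: P1:{A,B} P2:{P,Q}

P1 drop C (A beats it: P:9>1 Q:7>1 R:8>6 S:8>3)
P2 drop R (P beats it: A:8>6 B:7>6)
P2 drop S (P beats it: A:8>6 B:7>0)
P1→{A,B} P2→{P,Q}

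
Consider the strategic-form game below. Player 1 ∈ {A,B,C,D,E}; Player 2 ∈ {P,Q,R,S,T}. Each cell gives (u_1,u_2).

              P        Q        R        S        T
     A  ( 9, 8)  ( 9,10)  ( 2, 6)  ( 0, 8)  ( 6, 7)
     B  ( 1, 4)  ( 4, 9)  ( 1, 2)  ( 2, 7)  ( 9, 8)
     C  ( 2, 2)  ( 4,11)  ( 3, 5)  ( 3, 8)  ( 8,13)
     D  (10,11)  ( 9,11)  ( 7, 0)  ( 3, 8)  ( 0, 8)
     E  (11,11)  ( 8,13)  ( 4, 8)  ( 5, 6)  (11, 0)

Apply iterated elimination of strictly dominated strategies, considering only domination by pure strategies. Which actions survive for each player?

Remaining: P1:{A,D,E} P2:{P,Q}

P1 drop B (E beats it: P:11>1 Q:8>4 R:4>1 S:5>2 T:11>9)
P1 drop C (E beats it: P:11>2 Q:8>4 R:4>3 S:5>3 T:11>8)
P2 drop R (P beats it: A:8>6 D:11>0 E:11>8)
P2 drop S (Q beats it: A:10>8 D:11>8 E:13>6)
P2 drop T (P beats it: A:8>7 D:11>8 E:11>0)
P1→{A,D,E} P2→{P,Q}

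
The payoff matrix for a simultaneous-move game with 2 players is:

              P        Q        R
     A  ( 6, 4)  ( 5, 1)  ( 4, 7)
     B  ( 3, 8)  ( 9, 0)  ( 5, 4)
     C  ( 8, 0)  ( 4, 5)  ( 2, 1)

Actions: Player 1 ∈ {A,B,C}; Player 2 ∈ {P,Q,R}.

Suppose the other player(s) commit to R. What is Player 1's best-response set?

argmax u_1 = {B}

u_1(A vs R) = 4
u_1(B vs R) = 5
u_1(C vs R) = 2
max payoff 5 at {B}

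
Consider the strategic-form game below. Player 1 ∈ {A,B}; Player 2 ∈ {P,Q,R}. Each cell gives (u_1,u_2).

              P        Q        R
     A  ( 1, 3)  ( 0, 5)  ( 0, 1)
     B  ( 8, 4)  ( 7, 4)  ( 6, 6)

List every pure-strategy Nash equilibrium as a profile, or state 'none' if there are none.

(A,P): not NE [P1→B gives 8>1; P2→Q gives 5>3]
(A,Q): not NE [P1→B gives 7>0]
(A,R): not NE [P1→B gives 6>0; P2→Q gives 5>1]
(B,P): not NE [P2→R gives 6>4]
(B,Q): not NE [P2→R gives 6>4]
(B,R): NE

Nash profiles: (B,R)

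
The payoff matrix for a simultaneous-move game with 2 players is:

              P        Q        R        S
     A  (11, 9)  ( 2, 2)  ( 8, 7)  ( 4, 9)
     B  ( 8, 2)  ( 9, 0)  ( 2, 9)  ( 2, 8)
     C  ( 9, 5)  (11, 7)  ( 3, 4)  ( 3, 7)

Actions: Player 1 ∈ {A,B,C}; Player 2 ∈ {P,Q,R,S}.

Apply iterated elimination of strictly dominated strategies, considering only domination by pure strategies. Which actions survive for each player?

P1 drop B (C beats it: P:9>8 Q:11>9 R:3>2 S:3>2)
P2 drop R (P beats it: A:9>7 C:5>4)
P1→{A,C} P2→{P,Q,S}

IESDS → P1:{A,C} P2:{P,Q,S}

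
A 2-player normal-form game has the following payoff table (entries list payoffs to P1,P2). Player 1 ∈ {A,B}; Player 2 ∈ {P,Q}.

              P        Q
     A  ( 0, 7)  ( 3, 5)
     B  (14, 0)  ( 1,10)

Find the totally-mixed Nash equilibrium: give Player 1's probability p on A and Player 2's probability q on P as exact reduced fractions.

p=5/6, q=1/8

P1 indiff ⇒ q·0+(1-q)·3 = q·14+(1-q)·1 ⇒ q(-14) = (1-q)(-2) ⇒ q = 1/8
P2 indiff ⇒ p·7+(1-p)·0 = p·5+(1-p)·10 ⇒ p(2) = (1-p)(10) ⇒ p = 5/6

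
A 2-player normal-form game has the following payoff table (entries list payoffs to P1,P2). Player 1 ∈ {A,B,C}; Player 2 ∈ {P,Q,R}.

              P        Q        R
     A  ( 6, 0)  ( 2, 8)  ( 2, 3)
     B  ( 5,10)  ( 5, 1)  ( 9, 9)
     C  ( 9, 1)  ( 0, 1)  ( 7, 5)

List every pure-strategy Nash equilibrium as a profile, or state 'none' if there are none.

PSNE: ∅

(A,P): not NE [P1→C gives 9>6; P2→Q gives 8>0]
(A,Q): not NE [P1→B gives 5>2]
(A,R): not NE [P1→B gives 9>2; P2→Q gives 8>3]
(B,P): not NE [P1→C gives 9>5]
(B,Q): not NE [P2→P gives 10>1]
(B,R): not NE [P2→P gives 10>9]
(C,P): not NE [P2→R gives 5>1]
(C,Q): not NE [P1→B gives 5>0; P2→R gives 5>1]
(C,R): not NE [P1→B gives 9>7]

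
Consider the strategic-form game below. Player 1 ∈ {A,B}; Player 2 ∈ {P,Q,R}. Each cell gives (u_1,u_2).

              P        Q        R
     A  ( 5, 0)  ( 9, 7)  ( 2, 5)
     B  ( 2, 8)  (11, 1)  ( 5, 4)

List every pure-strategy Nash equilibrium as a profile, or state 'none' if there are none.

Equilibria: none

(A,P): not NE [P2→Q gives 7>0]
(A,Q): not NE [P1→B gives 11>9]
(A,R): not NE [P1→B gives 5>2; P2→Q gives 7>5]
(B,P): not NE [P1→A gives 5>2]
(B,Q): not NE [P2→P gives 8>1]
(B,R): not NE [P2→P gives 8>4]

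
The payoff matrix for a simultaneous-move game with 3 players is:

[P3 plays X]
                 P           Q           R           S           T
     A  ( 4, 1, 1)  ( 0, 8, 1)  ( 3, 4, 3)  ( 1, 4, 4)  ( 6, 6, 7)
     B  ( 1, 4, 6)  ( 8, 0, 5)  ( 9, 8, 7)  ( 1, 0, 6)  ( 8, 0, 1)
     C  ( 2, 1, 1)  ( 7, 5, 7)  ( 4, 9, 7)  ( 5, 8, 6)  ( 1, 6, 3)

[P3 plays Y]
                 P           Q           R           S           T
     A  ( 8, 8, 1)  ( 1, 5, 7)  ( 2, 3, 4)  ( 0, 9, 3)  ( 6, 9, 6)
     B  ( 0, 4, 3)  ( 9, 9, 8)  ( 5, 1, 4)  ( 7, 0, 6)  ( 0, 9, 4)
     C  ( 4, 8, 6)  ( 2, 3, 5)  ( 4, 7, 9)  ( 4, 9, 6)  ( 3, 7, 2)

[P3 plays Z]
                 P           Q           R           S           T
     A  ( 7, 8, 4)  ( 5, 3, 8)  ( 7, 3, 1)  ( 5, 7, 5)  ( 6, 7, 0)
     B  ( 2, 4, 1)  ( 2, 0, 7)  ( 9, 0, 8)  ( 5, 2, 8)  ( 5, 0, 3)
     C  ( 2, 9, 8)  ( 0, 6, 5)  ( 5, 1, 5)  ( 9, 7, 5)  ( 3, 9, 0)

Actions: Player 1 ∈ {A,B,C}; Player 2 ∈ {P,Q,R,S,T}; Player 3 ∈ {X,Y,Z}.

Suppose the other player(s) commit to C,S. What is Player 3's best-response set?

u_3(X vs C,S) = 6
u_3(Y vs C,S) = 6
u_3(Z vs C,S) = 5
max payoff 6 at {X,Y}

argmax u_3 = {X,Y}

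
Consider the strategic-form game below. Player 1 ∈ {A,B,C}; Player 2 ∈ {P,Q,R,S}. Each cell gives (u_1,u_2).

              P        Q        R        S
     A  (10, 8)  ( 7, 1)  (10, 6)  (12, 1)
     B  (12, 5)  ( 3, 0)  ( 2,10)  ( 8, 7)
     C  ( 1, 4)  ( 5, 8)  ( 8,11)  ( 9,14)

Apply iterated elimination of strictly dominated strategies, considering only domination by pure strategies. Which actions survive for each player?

P1 drop C (A beats it: P:10>1 Q:7>5 R:10>8 S:12>9)
P2 drop Q (P beats it: A:8>1 B:5>0)
P2 drop S (R beats it: A:6>1 B:10>7)
P1→{A,B} P2→{P,R}

Survivors P1:{A,B} P2:{P,R}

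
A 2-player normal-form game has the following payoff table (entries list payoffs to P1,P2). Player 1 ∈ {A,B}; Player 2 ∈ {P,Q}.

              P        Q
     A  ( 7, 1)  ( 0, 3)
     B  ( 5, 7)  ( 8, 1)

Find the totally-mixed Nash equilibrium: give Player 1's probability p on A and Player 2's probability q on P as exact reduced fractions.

(p,q) = (3/4, 4/5)

P1 indiff ⇒ q·7+(1-q)·0 = q·5+(1-q)·8 ⇒ q(2) = (1-q)(8) ⇒ q = 4/5
P2 indiff ⇒ p·1+(1-p)·7 = p·3+(1-p)·1 ⇒ p(-2) = (1-p)(-6) ⇒ p = 3/4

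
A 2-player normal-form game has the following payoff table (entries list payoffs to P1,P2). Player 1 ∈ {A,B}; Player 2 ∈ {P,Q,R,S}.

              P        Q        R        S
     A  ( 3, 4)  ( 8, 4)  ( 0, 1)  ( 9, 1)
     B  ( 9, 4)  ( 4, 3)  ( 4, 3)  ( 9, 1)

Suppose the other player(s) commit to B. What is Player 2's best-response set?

u_2(P vs B) = 4
u_2(Q vs B) = 3
u_2(R vs B) = 3
u_2(S vs B) = 1
max payoff 4 at {P}

argmax u_2 = {P}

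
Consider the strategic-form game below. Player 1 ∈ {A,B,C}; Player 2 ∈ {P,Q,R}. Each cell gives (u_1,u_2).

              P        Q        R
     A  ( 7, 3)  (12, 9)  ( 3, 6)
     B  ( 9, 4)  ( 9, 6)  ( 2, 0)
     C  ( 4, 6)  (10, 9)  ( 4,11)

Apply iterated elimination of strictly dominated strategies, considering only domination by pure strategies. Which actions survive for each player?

IESDS → P1:{A,C} P2:{Q,R}

P2 drop P (Q beats it: A:9>3 B:6>4 C:9>6)
P1 drop B (A beats it: Q:12>9 R:3>2)
P1→{A,C} P2→{Q,R}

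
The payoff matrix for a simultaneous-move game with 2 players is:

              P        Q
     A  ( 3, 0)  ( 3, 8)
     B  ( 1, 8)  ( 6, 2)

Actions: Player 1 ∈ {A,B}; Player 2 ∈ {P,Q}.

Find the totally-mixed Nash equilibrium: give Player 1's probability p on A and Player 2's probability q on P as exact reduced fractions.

p=3/7, q=3/5

P1 indiff ⇒ q·3+(1-q)·3 = q·1+(1-q)·6 ⇒ q(2) = (1-q)(3) ⇒ q = 3/5
P2 indiff ⇒ p·0+(1-p)·8 = p·8+(1-p)·2 ⇒ p(-8) = (1-p)(-6) ⇒ p = 3/7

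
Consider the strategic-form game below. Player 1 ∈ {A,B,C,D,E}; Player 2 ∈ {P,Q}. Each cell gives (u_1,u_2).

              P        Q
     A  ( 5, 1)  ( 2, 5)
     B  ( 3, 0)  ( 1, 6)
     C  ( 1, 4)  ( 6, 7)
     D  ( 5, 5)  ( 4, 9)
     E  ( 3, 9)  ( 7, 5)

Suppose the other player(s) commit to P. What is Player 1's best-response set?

u_1(A vs P) = 5
u_1(B vs P) = 3
u_1(C vs P) = 1
u_1(D vs P) = 5
u_1(E vs P) = 3
max payoff 5 at {A,D}

P1 best: {A,D}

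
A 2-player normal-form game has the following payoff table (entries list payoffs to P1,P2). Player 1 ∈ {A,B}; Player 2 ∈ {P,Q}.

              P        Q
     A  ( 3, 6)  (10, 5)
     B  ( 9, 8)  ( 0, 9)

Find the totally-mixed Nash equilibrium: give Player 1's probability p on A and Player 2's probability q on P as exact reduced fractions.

P1 mixes 1/2 on A; P2 mixes 5/8 on P

P1 indiff ⇒ q·3+(1-q)·10 = q·9+(1-q)·0 ⇒ q(-6) = (1-q)(-10) ⇒ q = 5/8
P2 indiff ⇒ p·6+(1-p)·8 = p·5+(1-p)·9 ⇒ p(1) = (1-p)(1) ⇒ p = 1/2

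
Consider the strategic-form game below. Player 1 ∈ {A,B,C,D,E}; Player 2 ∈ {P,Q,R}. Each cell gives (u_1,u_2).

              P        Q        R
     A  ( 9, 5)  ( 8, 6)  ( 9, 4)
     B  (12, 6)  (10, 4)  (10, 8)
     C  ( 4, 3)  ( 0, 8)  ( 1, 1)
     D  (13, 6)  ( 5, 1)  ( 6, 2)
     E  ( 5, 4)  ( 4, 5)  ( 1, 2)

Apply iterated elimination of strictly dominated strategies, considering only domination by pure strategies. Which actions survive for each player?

P1 drop A (B beats it: P:12>9 Q:10>8 R:10>9)
P1 drop C (B beats it: P:12>4 Q:10>0 R:10>1)
P1 drop E (B beats it: P:12>5 Q:10>4 R:10>1)
P2 drop Q (P beats it: B:6>4 D:6>1)
P1→{B,D} P2→{P,R}

IESDS → P1:{B,D} P2:{P,R}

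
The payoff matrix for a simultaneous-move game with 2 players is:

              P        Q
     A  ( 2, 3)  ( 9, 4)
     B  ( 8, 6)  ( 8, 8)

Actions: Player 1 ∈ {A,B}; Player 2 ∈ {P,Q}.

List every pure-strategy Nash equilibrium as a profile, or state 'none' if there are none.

Nash profiles: (A,Q)

(A,P): not NE [P1→B gives 8>2; P2→Q gives 4>3]
(A,Q): NE
(B,P): not NE [P2→Q gives 8>6]
(B,Q): not NE [P1→A gives 9>8]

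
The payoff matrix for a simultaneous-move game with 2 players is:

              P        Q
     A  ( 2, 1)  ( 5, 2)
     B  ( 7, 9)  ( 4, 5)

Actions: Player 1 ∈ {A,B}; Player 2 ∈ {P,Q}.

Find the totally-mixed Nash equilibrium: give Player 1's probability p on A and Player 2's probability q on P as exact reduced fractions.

P1 indiff ⇒ q·2+(1-q)·5 = q·7+(1-q)·4 ⇒ q(-5) = (1-q)(-1) ⇒ q = 1/6
P2 indiff ⇒ p·1+(1-p)·9 = p·2+(1-p)·5 ⇒ p(-1) = (1-p)(-4) ⇒ p = 4/5

P1 mixes 4/5 on A; P2 mixes 1/6 on P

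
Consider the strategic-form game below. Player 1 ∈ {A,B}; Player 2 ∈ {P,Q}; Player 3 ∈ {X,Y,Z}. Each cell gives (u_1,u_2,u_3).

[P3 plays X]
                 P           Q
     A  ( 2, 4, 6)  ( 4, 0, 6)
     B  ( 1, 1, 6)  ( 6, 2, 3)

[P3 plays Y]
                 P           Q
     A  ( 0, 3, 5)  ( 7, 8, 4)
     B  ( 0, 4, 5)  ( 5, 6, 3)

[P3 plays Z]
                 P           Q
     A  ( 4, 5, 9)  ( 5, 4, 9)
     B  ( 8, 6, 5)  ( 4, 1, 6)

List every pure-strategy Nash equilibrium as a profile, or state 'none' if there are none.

(A,P,X): not NE [P3→Z gives 9>6]
(A,P,Y): not NE [P2→Q gives 8>3; P3→Z gives 9>5]
(A,P,Z): not NE [P1→B gives 8>4]
(A,Q,X): not NE [P1→B gives 6>4; P2→P gives 4>0; P3→Z gives 9>6]
(A,Q,Y): not NE [P3→Z gives 9>4]
(A,Q,Z): not NE [P2→P gives 5>4]
(B,P,X): not NE [P1→A gives 2>1; P2→Q gives 2>1]
(B,P,Y): not NE [P2→Q gives 6>4; P3→X gives 6>5]
(B,P,Z): not NE [P3→X gives 6>5]
(B,Q,X): not NE [P3→Z gives 6>3]
(B,Q,Y): not NE [P1→A gives 7>5; P3→Z gives 6>3]
(B,Q,Z): not NE [P1→A gives 5>4; P2→P gives 6>1]

PSNE: ∅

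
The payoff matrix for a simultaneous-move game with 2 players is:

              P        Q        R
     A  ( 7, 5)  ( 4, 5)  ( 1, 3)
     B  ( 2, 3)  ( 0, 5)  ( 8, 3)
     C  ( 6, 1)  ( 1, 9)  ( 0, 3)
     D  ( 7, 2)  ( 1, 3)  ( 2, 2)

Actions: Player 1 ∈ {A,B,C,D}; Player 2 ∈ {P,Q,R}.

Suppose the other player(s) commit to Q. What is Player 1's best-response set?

argmax u_1 = {A}

u_1(A vs Q) = 4
u_1(B vs Q) = 0
u_1(C vs Q) = 1
u_1(D vs Q) = 1
max payoff 4 at {A}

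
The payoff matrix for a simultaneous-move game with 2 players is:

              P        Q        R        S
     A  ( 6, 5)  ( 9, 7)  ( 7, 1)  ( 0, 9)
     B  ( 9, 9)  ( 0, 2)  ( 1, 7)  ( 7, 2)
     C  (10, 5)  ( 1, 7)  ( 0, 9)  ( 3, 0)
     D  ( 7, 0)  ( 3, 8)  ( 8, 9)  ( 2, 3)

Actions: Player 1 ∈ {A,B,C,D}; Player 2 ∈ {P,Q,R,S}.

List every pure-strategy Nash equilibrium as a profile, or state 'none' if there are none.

(A,P): not NE [P1→C gives 10>6; P2→S gives 9>5]
(A,Q): not NE [P2→S gives 9>7]
(A,R): not NE [P1→D gives 8>7; P2→S gives 9>1]
(A,S): not NE [P1→B gives 7>0]
(B,P): not NE [P1→C gives 10>9]
(B,Q): not NE [P1→A gives 9>0; P2→P gives 9>2]
(B,R): not NE [P1→D gives 8>1; P2→P gives 9>7]
(B,S): not NE [P2→P gives 9>2]
(C,P): not NE [P2→R gives 9>5]
(C,Q): not NE [P1→A gives 9>1; P2→R gives 9>7]
(C,R): not NE [P1→D gives 8>0]
(C,S): not NE [P1→B gives 7>3; P2→R gives 9>0]
(D,P): not NE [P1→C gives 10>7; P2→R gives 9>0]
(D,Q): not NE [P1→A gives 9>3; P2→R gives 9>8]
(D,R): NE
(D,S): not NE [P1→B gives 7>2; P2→R gives 9>3]

NE set: (D,R)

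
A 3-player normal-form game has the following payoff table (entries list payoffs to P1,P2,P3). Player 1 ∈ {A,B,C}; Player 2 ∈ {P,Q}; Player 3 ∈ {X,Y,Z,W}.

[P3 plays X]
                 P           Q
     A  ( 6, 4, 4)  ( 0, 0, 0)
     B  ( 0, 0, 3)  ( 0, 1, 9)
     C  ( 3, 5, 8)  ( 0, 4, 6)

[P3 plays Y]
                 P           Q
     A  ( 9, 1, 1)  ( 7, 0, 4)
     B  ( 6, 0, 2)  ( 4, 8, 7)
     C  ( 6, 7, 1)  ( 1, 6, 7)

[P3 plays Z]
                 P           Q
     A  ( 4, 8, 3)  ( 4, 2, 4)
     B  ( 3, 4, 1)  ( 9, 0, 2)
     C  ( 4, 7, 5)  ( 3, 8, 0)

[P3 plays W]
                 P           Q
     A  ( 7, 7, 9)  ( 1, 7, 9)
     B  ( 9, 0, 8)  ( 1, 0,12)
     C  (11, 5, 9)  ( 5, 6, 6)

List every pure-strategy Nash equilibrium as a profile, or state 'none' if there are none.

(A,P,X): not NE [P3→W gives 9>4]
(A,P,Y): not NE [P3→W gives 9>1]
(A,P,Z): not NE [P3→W gives 9>3]
(A,P,W): not NE [P1→C gives 11>7]
(A,Q,X): not NE [P2→P gives 4>0; P3→W gives 9>0]
(A,Q,Y): not NE [P2→P gives 1>0; P3→W gives 9>4]
(A,Q,Z): not NE [P1→B gives 9>4; P2→P gives 8>2; P3→W gives 9>4]
(A,Q,W): not NE [P1→C gives 5>1]
(B,P,X): not NE [P1→A gives 6>0; P2→Q gives 1>0; P3→W gives 8>3]
(B,P,Y): not NE [P1→A gives 9>6; P2→Q gives 8>0; P3→W gives 8>2]
(B,P,Z): not NE [P1→C gives 4>3; P3→W gives 8>1]
(B,P,W): not NE [P1→C gives 11>9]
(B,Q,X): not NE [P3→W gives 12>9]
(B,Q,Y): not NE [P1→A gives 7>4; P3→W gives 12>7]
(B,Q,Z): not NE [P2→P gives 4>0; P3→W gives 12>2]
(B,Q,W): not NE [P1→C gives 5>1]
(C,P,X): not NE [P1→A gives 6>3; P3→W gives 9>8]
(C,P,Y): not NE [P1→A gives 9>6; P3→W gives 9>1]
(C,P,Z): not NE [P2→Q gives 8>7; P3→W gives 9>5]
(C,P,W): not NE [P2→Q gives 6>5]
(C,Q,X): not NE [P2→P gives 5>4; P3→Y gives 7>6]
(C,Q,Y): not NE [P1→A gives 7>1; P2→P gives 7>6]
(C,Q,Z): not NE [P1→B gives 9>3; P3→Y gives 7>0]
(C,Q,W): not NE [P3→Y gives 7>6]

PSNE: ∅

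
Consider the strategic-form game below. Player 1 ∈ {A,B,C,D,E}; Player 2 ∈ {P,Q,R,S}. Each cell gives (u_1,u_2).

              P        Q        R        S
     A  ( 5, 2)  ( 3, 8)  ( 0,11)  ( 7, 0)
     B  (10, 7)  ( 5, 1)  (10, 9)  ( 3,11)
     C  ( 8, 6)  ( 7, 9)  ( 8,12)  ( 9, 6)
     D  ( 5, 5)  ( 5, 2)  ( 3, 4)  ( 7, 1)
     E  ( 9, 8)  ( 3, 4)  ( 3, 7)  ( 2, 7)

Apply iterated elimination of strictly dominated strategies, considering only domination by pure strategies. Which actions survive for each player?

P1 drop A (C beats it: P:8>5 Q:7>3 R:8>0 S:9>7)
P1 drop D (C beats it: P:8>5 Q:7>5 R:8>3 S:9>7)
P1 drop E (B beats it: P:10>9 Q:5>3 R:10>3 S:3>2)
P2 drop P (R beats it: B:9>7 C:12>6)
P2 drop Q (R beats it: B:9>1 C:12>9)
P1→{B,C} P2→{R,S}

IESDS → P1:{B,C} P2:{R,S}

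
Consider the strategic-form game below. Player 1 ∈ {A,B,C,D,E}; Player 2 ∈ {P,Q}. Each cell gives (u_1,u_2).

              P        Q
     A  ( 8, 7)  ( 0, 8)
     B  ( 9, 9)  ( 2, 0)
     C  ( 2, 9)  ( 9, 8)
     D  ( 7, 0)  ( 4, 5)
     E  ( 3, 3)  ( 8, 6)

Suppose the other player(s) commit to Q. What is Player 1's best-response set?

u_1(A vs Q) = 0
u_1(B vs Q) = 2
u_1(C vs Q) = 9
u_1(D vs Q) = 4
u_1(E vs Q) = 8
max payoff 9 at {C}

P1 best: {C}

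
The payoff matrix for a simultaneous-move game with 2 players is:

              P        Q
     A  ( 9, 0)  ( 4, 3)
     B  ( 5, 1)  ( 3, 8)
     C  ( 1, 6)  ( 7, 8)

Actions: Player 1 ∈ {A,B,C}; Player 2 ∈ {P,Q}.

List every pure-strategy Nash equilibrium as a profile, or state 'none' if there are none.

Nash profiles: (C,Q)

(A,P): not NE [P2→Q gives 3>0]
(A,Q): not NE [P1→C gives 7>4]
(B,P): not NE [P1→A gives 9>5; P2→Q gives 8>1]
(B,Q): not NE [P1→C gives 7>3]
(C,P): not NE [P1→A gives 9>1; P2→Q gives 8>6]
(C,Q): NE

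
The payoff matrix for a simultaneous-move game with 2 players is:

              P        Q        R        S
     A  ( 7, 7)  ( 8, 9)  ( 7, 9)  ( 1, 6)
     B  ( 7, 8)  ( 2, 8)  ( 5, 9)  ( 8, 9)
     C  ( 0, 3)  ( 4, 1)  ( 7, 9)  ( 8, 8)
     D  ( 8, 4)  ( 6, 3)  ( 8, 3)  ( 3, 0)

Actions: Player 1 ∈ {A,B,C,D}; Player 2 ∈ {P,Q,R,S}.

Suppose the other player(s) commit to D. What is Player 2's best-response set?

u_2(P vs D) = 4
u_2(Q vs D) = 3
u_2(R vs D) = 3
u_2(S vs D) = 0
max payoff 4 at {P}

BR_2 = {P}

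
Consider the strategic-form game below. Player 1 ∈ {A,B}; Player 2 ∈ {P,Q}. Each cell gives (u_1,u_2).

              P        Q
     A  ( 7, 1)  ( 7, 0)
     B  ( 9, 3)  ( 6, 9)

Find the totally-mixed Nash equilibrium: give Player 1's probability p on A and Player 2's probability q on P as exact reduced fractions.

p=6/7, q=1/3

P1 indiff ⇒ q·7+(1-q)·7 = q·9+(1-q)·6 ⇒ q(-2) = (1-q)(-1) ⇒ q = 1/3
P2 indiff ⇒ p·1+(1-p)·3 = p·0+(1-p)·9 ⇒ p(1) = (1-p)(6) ⇒ p = 6/7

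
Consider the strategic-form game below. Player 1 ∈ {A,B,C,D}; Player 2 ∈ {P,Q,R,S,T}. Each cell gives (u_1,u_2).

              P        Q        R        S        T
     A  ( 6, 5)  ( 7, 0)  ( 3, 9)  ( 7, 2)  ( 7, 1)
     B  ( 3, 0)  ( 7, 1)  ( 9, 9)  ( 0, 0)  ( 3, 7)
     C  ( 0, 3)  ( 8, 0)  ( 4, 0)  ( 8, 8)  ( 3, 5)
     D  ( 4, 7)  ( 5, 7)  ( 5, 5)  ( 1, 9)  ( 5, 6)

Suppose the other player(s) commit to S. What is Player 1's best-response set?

u_1(A vs S) = 7
u_1(B vs S) = 0
u_1(C vs S) = 8
u_1(D vs S) = 1
max payoff 8 at {C}

argmax u_1 = {C}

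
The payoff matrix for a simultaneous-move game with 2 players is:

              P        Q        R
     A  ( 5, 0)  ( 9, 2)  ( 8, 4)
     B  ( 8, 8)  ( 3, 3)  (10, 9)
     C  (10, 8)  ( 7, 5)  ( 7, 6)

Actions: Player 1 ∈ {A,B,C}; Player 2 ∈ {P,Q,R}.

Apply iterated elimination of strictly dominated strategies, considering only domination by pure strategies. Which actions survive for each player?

P2 drop Q (R beats it: A:4>2 B:9>3 C:6>5)
P1 drop A (B beats it: P:8>5 R:10>8)
P1→{B,C} P2→{P,R}

Survivors P1:{B,C} P2:{P,R}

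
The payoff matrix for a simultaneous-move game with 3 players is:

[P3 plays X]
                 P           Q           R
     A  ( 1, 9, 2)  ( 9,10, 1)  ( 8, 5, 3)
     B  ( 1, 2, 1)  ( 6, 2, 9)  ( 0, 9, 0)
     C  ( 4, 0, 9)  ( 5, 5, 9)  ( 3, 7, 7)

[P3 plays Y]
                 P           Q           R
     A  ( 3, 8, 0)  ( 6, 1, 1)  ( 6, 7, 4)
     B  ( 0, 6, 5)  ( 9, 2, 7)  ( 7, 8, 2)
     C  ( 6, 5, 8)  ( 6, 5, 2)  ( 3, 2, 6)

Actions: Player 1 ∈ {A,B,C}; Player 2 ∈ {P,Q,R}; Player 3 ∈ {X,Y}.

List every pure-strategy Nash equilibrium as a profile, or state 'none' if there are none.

PSNE = {(A,Q,X), (B,R,Y)}

(A,P,X): not NE [P1→C gives 4>1; P2→Q gives 10>9]
(A,P,Y): not NE [P1→C gives 6>3; P3→X gives 2>0]
(A,Q,X): NE
(A,Q,Y): not NE [P1→B gives 9>6; P2→P gives 8>1]
(A,R,X): not NE [P2→Q gives 10>5; P3→Y gives 4>3]
(A,R,Y): not NE [P1→B gives 7>6; P2→P gives 8>7]
(B,P,X): not NE [P1→C gives 4>1; P2→R gives 9>2; P3→Y gives 5>1]
(B,P,Y): not NE [P1→C gives 6>0; P2→R gives 8>6]
(B,Q,X): not NE [P1→A gives 9>6; P2→R gives 9>2]
(B,Q,Y): not NE [P2→R gives 8>2; P3→X gives 9>7]
(B,R,X): not NE [P1→A gives 8>0; P3→Y gives 2>0]
(B,R,Y): NE
(C,P,X): not NE [P2→R gives 7>0]
(C,P,Y): not NE [P3→X gives 9>8]
(C,Q,X): not NE [P1→A gives 9>5; P2→R gives 7>5]
(C,Q,Y): not NE [P1→B gives 9>6; P3→X gives 9>2]
(C,R,X): not NE [P1→A gives 8>3]
(C,R,Y): not NE [P1→B gives 7>3; P2→Q gives 5>2; P3→X gives 7>6]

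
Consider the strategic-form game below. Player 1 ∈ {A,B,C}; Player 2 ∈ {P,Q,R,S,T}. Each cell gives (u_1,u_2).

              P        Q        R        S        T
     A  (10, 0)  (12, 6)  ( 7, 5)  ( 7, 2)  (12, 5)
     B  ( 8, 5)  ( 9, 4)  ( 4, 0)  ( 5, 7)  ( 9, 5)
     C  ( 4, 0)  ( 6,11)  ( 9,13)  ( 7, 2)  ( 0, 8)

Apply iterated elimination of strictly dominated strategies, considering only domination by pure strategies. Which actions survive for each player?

P1 drop B (A beats it: P:10>8 Q:12>9 R:7>4 S:7>5 T:12>9)
P2 drop P (Q beats it: A:6>0 C:11>0)
P2 drop S (Q beats it: A:6>2 C:11>2)
P2 drop T (Q beats it: A:6>5 C:11>8)
P1→{A,C} P2→{Q,R}

Remaining: P1:{A,C} P2:{Q,R}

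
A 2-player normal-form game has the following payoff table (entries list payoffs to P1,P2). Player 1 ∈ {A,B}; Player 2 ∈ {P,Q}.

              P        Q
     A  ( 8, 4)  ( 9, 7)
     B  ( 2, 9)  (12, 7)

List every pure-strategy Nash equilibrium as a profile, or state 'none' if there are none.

Equilibria: none

(A,P): not NE [P2→Q gives 7>4]
(A,Q): not NE [P1→B gives 12>9]
(B,P): not NE [P1→A gives 8>2]
(B,Q): not NE [P2→P gives 9>7]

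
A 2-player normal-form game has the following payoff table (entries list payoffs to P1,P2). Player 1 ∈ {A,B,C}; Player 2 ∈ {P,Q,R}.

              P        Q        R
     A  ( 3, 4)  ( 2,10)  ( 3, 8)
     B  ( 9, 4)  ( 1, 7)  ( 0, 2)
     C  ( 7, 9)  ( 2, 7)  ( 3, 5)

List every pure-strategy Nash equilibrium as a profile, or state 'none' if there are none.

(A,P): not NE [P1→B gives 9>3; P2→Q gives 10>4]
(A,Q): NE
(A,R): not NE [P2→Q gives 10>8]
(B,P): not NE [P2→Q gives 7>4]
(B,Q): not NE [P1→C gives 2>1]
(B,R): not NE [P1→C gives 3>0; P2→Q gives 7>2]
(C,P): not NE [P1→B gives 9>7]
(C,Q): not NE [P2→P gives 9>7]
(C,R): not NE [P2→P gives 9>5]

PSNE = {(A,Q)}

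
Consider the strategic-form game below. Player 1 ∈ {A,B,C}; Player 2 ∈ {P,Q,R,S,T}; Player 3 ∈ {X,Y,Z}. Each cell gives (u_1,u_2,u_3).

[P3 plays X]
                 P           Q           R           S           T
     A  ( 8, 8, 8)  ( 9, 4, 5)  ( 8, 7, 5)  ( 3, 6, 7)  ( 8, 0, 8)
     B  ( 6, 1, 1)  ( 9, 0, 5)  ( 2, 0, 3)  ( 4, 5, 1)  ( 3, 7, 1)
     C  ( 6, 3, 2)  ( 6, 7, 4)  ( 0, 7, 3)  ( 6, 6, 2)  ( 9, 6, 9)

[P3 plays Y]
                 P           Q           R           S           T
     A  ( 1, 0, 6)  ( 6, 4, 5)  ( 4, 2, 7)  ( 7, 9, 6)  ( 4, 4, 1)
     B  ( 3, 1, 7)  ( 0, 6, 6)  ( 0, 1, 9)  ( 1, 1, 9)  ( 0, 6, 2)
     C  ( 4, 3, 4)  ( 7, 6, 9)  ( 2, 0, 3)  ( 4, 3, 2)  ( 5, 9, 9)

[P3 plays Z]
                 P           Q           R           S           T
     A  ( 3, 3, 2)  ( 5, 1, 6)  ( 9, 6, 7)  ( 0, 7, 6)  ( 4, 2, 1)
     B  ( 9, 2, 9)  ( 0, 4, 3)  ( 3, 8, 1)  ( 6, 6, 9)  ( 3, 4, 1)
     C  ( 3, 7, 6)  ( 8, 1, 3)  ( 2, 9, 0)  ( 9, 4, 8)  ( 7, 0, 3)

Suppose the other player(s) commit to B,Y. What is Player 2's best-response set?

argmax u_2 = {Q,T}

u_2(P vs B,Y) = 1
u_2(Q vs B,Y) = 6
u_2(R vs B,Y) = 1
u_2(S vs B,Y) = 1
u_2(T vs B,Y) = 6
max payoff 6 at {Q,T}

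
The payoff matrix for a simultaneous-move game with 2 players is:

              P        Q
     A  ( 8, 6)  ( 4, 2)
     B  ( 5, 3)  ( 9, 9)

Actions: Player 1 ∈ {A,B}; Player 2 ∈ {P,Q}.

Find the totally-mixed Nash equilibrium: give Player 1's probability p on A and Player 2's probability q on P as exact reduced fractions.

P1 indiff ⇒ q·8+(1-q)·4 = q·5+(1-q)·9 ⇒ q(3) = (1-q)(5) ⇒ q = 5/8
P2 indiff ⇒ p·6+(1-p)·3 = p·2+(1-p)·9 ⇒ p(4) = (1-p)(6) ⇒ p = 3/5

p=3/5, q=5/8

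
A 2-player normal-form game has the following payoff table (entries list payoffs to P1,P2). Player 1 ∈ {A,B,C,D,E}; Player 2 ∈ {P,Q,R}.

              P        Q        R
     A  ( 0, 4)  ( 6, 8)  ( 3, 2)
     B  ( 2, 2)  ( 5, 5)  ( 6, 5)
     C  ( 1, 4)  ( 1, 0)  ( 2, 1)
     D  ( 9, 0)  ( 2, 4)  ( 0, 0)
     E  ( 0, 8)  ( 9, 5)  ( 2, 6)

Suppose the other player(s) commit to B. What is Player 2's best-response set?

BR_2 = {Q,R}

u_2(P vs B) = 2
u_2(Q vs B) = 5
u_2(R vs B) = 5
max payoff 5 at {Q,R}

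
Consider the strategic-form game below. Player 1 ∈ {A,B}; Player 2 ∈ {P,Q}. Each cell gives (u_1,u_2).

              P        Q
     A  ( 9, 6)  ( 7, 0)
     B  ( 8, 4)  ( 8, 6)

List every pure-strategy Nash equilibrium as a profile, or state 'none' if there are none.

PSNE = {(A,P), (B,Q)}

(A,P): NE
(A,Q): not NE [P1→B gives 8>7; P2→P gives 6>0]
(B,P): not NE [P1→A gives 9>8; P2→Q gives 6>4]
(B,Q): NE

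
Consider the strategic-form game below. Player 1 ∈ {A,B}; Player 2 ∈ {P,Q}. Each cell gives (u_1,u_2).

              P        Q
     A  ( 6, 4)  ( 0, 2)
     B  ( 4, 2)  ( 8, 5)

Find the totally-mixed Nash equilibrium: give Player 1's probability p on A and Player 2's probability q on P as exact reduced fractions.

(p,q) = (3/5, 4/5)

P1 indiff ⇒ q·6+(1-q)·0 = q·4+(1-q)·8 ⇒ q(2) = (1-q)(8) ⇒ q = 4/5
P2 indiff ⇒ p·4+(1-p)·2 = p·2+(1-p)·5 ⇒ p(2) = (1-p)(3) ⇒ p = 3/5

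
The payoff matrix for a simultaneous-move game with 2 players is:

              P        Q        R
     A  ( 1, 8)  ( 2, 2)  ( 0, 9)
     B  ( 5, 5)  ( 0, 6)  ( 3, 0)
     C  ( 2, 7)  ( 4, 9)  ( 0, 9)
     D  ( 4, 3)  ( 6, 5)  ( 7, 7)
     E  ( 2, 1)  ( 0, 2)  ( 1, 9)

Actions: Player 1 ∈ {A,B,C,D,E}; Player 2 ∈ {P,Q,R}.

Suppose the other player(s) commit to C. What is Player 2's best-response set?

BR_2 = {Q,R}

u_2(P vs C) = 7
u_2(Q vs C) = 9
u_2(R vs C) = 9
max payoff 9 at {Q,R}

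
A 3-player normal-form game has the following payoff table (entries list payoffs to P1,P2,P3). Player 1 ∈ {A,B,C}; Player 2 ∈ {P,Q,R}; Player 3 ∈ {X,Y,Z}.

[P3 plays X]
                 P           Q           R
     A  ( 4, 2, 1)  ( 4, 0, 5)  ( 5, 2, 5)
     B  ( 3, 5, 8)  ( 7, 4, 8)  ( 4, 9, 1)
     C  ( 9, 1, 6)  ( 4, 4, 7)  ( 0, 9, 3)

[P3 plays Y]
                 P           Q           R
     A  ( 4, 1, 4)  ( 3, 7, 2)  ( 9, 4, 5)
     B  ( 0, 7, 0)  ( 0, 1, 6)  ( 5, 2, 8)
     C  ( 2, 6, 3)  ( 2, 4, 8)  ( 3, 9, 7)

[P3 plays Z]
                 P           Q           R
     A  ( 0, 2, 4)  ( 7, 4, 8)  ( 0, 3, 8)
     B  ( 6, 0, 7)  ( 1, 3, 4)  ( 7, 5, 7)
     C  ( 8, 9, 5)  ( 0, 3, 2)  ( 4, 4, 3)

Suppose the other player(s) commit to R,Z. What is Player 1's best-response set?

u_1(A vs R,Z) = 0
u_1(B vs R,Z) = 7
u_1(C vs R,Z) = 4
max payoff 7 at {B}

BR_1 = {B}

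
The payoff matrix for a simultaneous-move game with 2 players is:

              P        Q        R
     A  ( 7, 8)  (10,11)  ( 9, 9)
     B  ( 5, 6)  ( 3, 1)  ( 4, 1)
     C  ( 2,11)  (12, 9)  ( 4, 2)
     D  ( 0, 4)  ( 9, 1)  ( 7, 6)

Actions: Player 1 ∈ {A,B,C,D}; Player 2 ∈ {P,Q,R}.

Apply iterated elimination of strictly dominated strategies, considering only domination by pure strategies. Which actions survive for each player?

Survivors P1:{A,C} P2:{P,Q}

P1 drop B (A beats it: P:7>5 Q:10>3 R:9>4)
P1 drop D (A beats it: P:7>0 Q:10>9 R:9>7)
P2 drop R (Q beats it: A:11>9 C:9>2)
P1→{A,C} P2→{P,Q}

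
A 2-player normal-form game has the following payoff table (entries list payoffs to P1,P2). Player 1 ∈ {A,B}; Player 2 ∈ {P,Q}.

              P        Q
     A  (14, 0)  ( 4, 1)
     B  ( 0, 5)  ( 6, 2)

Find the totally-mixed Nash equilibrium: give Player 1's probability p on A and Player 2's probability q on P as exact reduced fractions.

p=3/4, q=1/8

P1 indiff ⇒ q·14+(1-q)·4 = q·0+(1-q)·6 ⇒ q(14) = (1-q)(2) ⇒ q = 1/8
P2 indiff ⇒ p·0+(1-p)·5 = p·1+(1-p)·2 ⇒ p(-1) = (1-p)(-3) ⇒ p = 3/4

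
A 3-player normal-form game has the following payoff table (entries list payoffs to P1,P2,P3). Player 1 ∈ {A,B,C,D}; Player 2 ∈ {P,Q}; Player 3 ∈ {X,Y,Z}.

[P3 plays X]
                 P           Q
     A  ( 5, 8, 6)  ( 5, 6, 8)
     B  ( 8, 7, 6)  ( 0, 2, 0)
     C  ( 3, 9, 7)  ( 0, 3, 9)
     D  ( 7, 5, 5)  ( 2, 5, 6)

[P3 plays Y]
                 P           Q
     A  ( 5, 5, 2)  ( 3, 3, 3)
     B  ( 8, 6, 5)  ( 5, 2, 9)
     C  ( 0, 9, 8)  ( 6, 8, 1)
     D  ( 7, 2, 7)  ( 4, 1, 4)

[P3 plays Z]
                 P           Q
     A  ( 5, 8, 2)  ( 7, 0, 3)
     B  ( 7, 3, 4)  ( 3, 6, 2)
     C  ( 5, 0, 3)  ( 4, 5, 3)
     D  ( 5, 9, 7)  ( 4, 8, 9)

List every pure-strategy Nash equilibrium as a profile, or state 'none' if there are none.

Nash profiles: (B,P,X)

(A,P,X): not NE [P1→B gives 8>5]
(A,P,Y): not NE [P1→B gives 8>5; P3→X gives 6>2]
(A,P,Z): not NE [P1→B gives 7>5; P3→X gives 6>2]
(A,Q,X): not NE [P2→P gives 8>6]
(A,Q,Y): not NE [P1→C gives 6>3; P2→P gives 5>3; P3→X gives 8>3]
(A,Q,Z): not NE [P2→P gives 8>0; P3→X gives 8>3]
(B,P,X): NE
(B,P,Y): not NE [P3→X gives 6>5]
(B,P,Z): not NE [P2→Q gives 6>3; P3→X gives 6>4]
(B,Q,X): not NE [P1→A gives 5>0; P2→P gives 7>2; P3→Y gives 9>0]
(B,Q,Y): not NE [P1→C gives 6>5; P2→P gives 6>2]
(B,Q,Z): not NE [P1→A gives 7>3; P3→Y gives 9>2]
(C,P,X): not NE [P1→B gives 8>3; P3→Y gives 8>7]
(C,P,Y): not NE [P1→B gives 8>0]
(C,P,Z): not NE [P1→B gives 7>5; P2→Q gives 5>0; P3→Y gives 8>3]
(C,Q,X): not NE [P1→A gives 5>0; P2→P gives 9>3]
(C,Q,Y): not NE [P2→P gives 9>8; P3→X gives 9>1]
(C,Q,Z): not NE [P1→A gives 7>4; P3→X gives 9>3]
(D,P,X): not NE [P1→B gives 8>7; P3→Z gives 7>5]
(D,P,Y): not NE [P1→B gives 8>7]
(D,P,Z): not NE [P1→B gives 7>5]
(D,Q,X): not NE [P1→A gives 5>2; P3→Z gives 9>6]
(D,Q,Y): not NE [P1→C gives 6>4; P2→P gives 2>1; P3→Z gives 9>4]
(D,Q,Z): not NE [P1→A gives 7>4; P2→P gives 9>8]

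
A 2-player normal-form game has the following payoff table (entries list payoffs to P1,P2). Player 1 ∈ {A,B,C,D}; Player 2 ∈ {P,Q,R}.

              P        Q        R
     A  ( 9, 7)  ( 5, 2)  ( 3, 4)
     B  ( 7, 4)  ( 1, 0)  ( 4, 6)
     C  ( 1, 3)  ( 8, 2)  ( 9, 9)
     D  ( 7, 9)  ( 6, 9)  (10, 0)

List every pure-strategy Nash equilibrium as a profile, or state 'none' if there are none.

PSNE = {(A,P)}

(A,P): NE
(A,Q): not NE [P1→C gives 8>5; P2→P gives 7>2]
(A,R): not NE [P1→D gives 10>3; P2→P gives 7>4]
(B,P): not NE [P1→A gives 9>7; P2→R gives 6>4]
(B,Q): not NE [P1→C gives 8>1; P2→R gives 6>0]
(B,R): not NE [P1→D gives 10>4]
(C,P): not NE [P1→A gives 9>1; P2→R gives 9>3]
(C,Q): not NE [P2→R gives 9>2]
(C,R): not NE [P1→D gives 10>9]
(D,P): not NE [P1→A gives 9>7]
(D,Q): not NE [P1→C gives 8>6]
(D,R): not NE [P2→Q gives 9>0]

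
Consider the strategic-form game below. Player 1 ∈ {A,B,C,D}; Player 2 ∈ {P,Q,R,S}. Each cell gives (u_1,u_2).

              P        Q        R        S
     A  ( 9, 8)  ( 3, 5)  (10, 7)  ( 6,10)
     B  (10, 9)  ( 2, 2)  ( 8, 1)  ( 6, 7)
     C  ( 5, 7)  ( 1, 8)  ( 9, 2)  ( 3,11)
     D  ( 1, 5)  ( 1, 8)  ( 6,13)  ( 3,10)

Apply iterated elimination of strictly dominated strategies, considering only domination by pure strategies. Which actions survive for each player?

IESDS → P1:{A,B} P2:{P,S}

P1 drop C (A beats it: P:9>5 Q:3>1 R:10>9 S:6>3)
P1 drop D (A beats it: P:9>1 Q:3>1 R:10>6 S:6>3)
P2 drop Q (P beats it: A:8>5 B:9>2)
P2 drop R (P beats it: A:8>7 B:9>1)
P1→{A,B} P2→{P,S}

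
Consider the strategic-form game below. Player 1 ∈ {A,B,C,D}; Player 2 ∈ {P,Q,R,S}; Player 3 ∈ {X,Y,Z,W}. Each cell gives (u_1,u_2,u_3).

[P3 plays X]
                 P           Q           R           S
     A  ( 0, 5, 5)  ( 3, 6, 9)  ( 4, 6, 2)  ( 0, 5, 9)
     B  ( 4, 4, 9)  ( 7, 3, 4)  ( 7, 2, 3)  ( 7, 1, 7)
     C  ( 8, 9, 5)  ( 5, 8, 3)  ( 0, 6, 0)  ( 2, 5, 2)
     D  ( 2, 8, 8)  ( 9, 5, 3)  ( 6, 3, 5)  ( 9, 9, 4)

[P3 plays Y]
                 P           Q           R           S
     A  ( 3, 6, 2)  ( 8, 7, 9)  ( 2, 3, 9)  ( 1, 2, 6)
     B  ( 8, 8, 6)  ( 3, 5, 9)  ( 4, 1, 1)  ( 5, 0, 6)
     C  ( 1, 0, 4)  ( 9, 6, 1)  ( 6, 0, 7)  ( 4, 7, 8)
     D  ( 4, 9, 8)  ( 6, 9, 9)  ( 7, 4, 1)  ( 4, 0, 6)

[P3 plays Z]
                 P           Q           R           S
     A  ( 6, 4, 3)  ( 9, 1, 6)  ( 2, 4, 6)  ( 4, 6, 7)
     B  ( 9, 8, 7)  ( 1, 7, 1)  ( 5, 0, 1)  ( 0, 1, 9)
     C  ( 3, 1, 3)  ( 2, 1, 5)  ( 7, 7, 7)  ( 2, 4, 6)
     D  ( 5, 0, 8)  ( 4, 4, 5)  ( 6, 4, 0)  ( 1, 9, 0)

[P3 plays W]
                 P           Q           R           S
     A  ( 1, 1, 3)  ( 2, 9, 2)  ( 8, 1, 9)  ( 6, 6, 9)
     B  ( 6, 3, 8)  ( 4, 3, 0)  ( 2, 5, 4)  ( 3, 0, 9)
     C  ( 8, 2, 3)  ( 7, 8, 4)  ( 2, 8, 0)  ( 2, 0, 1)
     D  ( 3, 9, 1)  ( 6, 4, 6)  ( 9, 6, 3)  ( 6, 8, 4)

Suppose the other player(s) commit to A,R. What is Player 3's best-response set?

u_3(X vs A,R) = 2
u_3(Y vs A,R) = 9
u_3(Z vs A,R) = 6
u_3(W vs A,R) = 9
max payoff 9 at {Y,W}

P3 best: {Y,W}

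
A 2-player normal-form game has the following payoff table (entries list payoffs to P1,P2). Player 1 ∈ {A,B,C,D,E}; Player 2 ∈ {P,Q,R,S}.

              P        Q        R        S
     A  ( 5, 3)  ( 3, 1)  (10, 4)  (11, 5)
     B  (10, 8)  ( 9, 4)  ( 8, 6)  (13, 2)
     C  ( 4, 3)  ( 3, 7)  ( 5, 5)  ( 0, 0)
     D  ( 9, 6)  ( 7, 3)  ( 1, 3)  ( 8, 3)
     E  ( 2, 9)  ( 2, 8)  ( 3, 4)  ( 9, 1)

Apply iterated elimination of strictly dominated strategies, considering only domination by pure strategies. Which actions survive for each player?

P1 drop C (B beats it: P:10>4 Q:9>3 R:8>5 S:13>0)
P1 drop D (B beats it: P:10>9 Q:9>7 R:8>1 S:13>8)
P1 drop E (A beats it: P:5>2 Q:3>2 R:10>3 S:11>9)
P2 drop Q (P beats it: A:3>1 B:8>4)
P1→{A,B} P2→{P,R,S}

IESDS → P1:{A,B} P2:{P,R,S}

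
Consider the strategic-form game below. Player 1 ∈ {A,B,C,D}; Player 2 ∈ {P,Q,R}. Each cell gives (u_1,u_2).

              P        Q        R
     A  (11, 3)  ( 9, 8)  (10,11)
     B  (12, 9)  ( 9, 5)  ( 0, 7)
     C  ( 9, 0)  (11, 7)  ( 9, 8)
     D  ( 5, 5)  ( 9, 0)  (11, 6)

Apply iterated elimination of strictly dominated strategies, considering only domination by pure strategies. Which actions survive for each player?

P2 drop Q (R beats it: A:11>8 B:7>5 C:8>7 D:6>0)
P1 drop C (A beats it: P:11>9 R:10>9)
P1→{A,B,D} P2→{P,R}

Survivors P1:{A,B,D} P2:{P,R}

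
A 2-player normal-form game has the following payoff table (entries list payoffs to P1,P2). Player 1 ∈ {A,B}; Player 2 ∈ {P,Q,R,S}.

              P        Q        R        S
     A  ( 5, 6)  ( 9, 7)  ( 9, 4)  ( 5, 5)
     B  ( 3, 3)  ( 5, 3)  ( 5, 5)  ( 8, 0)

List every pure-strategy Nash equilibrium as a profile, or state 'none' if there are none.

(A,P): not NE [P2→Q gives 7>6]
(A,Q): NE
(A,R): not NE [P2→Q gives 7>4]
(A,S): not NE [P1→B gives 8>5; P2→Q gives 7>5]
(B,P): not NE [P1→A gives 5>3; P2→R gives 5>3]
(B,Q): not NE [P1→A gives 9>5; P2→R gives 5>3]
(B,R): not NE [P1→A gives 9>5]
(B,S): not NE [P2→R gives 5>0]

Nash profiles: (A,Q)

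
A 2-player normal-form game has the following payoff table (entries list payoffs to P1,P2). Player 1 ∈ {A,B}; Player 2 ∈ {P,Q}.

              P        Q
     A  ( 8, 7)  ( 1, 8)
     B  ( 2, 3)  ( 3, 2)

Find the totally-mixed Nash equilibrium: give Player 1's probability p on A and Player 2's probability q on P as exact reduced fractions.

p=1/2, q=1/4

P1 indiff ⇒ q·8+(1-q)·1 = q·2+(1-q)·3 ⇒ q(6) = (1-q)(2) ⇒ q = 1/4
P2 indiff ⇒ p·7+(1-p)·3 = p·8+(1-p)·2 ⇒ p(-1) = (1-p)(-1) ⇒ p = 1/2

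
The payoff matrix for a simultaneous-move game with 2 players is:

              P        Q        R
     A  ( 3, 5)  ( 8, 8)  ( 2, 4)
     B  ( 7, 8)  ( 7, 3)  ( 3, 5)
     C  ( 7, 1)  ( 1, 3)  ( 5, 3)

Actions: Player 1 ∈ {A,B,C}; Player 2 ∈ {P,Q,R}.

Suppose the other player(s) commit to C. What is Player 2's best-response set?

argmax u_2 = {Q,R}

u_2(P vs C) = 1
u_2(Q vs C) = 3
u_2(R vs C) = 3
max payoff 3 at {Q,R}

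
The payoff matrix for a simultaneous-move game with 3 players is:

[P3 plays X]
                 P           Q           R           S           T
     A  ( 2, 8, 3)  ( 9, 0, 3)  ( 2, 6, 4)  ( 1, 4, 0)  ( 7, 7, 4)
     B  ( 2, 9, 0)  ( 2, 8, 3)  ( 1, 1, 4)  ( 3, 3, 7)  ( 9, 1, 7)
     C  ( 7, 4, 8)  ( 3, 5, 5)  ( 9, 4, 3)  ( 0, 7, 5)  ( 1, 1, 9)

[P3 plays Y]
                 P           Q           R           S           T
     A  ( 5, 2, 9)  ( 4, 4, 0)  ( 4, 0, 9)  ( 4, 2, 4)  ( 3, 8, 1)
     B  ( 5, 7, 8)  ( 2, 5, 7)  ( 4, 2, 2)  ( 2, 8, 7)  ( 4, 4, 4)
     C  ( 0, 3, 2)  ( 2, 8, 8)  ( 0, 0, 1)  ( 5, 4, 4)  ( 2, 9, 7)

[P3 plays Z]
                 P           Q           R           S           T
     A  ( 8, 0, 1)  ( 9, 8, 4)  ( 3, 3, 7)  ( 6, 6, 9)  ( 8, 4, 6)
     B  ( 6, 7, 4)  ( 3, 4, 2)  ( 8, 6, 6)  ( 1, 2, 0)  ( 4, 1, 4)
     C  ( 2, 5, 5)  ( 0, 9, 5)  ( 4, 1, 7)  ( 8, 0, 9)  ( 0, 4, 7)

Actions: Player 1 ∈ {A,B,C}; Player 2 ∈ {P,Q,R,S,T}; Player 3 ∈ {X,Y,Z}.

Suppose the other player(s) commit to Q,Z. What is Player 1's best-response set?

P1 best: {A}

u_1(A vs Q,Z) = 9
u_1(B vs Q,Z) = 3
u_1(C vs Q,Z) = 0
max payoff 9 at {A}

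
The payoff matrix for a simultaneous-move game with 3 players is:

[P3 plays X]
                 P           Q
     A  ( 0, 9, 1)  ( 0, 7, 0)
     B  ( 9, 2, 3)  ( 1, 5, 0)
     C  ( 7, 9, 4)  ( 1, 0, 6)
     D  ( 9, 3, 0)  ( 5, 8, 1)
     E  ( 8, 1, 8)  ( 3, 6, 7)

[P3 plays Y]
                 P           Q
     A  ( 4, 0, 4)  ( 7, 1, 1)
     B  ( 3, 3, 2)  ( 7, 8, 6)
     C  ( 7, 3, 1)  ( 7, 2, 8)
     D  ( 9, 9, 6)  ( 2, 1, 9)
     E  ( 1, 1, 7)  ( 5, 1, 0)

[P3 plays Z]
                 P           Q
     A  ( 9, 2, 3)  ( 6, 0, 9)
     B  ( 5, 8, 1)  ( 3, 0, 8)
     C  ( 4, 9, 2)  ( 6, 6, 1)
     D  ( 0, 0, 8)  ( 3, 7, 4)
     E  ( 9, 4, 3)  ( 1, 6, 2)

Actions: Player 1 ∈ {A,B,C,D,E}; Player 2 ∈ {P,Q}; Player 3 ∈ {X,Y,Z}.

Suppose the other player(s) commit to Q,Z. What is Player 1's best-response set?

BR_1 = {A,C}

u_1(A vs Q,Z) = 6
u_1(B vs Q,Z) = 3
u_1(C vs Q,Z) = 6
u_1(D vs Q,Z) = 3
u_1(E vs Q,Z) = 1
max payoff 6 at {A,C}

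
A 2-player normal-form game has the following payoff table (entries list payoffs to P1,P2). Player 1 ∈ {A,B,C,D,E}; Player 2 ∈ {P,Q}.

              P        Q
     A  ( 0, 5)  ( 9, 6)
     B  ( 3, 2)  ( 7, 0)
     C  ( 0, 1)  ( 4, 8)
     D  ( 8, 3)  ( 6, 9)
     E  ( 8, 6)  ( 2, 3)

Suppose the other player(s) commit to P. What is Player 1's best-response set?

u_1(A vs P) = 0
u_1(B vs P) = 3
u_1(C vs P) = 0
u_1(D vs P) = 8
u_1(E vs P) = 8
max payoff 8 at {D,E}

argmax u_1 = {D,E}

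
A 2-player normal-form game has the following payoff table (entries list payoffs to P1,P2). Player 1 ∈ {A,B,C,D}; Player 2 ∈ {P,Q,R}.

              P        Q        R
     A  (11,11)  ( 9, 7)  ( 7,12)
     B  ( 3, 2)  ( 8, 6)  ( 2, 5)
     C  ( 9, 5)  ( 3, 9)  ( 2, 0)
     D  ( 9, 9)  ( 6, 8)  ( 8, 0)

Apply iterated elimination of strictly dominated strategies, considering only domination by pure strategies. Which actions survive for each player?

P1 drop B (A beats it: P:11>3 Q:9>8 R:7>2)
P1 drop C (A beats it: P:11>9 Q:9>3 R:7>2)
P2 drop Q (P beats it: A:11>7 D:9>8)
P1→{A,D} P2→{P,R}

Survivors P1:{A,D} P2:{P,R}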